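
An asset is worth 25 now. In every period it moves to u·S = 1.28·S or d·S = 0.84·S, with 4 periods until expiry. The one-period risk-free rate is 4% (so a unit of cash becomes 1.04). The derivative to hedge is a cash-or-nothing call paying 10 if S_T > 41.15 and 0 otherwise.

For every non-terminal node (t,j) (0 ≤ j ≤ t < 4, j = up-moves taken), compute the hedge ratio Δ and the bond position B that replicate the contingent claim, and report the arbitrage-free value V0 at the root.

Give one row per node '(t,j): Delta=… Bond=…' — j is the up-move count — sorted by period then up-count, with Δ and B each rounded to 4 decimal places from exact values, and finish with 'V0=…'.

(0,0): Delta=0.2732 Bond=-4.7145
(1,0): Delta=0.2067 Bond=-3.5066
(1,1): Delta=0.3256 Bond=-6.5790
(2,0): Delta=0.0000 Bond=0.0000
(2,1): Delta=0.3695 Bond=-8.0230
(2,2): Delta=0.2910 Bond=-5.4251
(3,0): Delta=0.0000 Bond=0.0000
(3,1): Delta=0.0000 Bond=0.0000
(3,2): Delta=0.6606 Bond=-18.3566
(3,3): Delta=0.0000 Bond=9.6154
V0=2.1164

Under the risk-neutral measure, an up-move has probability p* = (R−d)/(u−d) = 0.4545 and values discount at R = 1.04.
Terminal payoffs: V(4,0)=0.0000, V(4,1)=0.0000, V(4,2)=0.0000, V(4,3)=10.0000, V(4,4)=10.0000
Node (3,0) S=14.8176: V=(p*·0.0000+(1−p*)·0.0000)/1.04=0.0000; Δ=(0.0000−0.0000)/(18.9665−12.4468)=0.0000; B=V−Δ·S=0.0000
Node (3,1) S=22.5792: V=(p*·0.0000+(1−p*)·0.0000)/1.04=0.0000; Δ=(0.0000−0.0000)/(28.9014−18.9665)=0.0000; B=V−Δ·S=0.0000
Node (3,2) S=34.4064: V=(p*·10.0000+(1−p*)·0.0000)/1.04=4.3706; Δ=(10.0000−0.0000)/(44.0402−28.9014)=0.6606; B=V−Δ·S=-18.3566
Node (3,3) S=52.4288: V=(p*·10.0000+(1−p*)·10.0000)/1.04=9.6154; Δ=(10.0000−10.0000)/(67.1089−44.0402)=0.0000; B=V−Δ·S=9.6154
Node (2,0) S=17.6400: V=(p*·0.0000+(1−p*)·0.0000)/1.04=0.0000; Δ=(0.0000−0.0000)/(22.5792−14.8176)=0.0000; B=V−Δ·S=0.0000
Node (2,1) S=26.8800: V=(p*·4.3706+(1−p*)·0.0000)/1.04=1.9102; Δ=(4.3706−0.0000)/(34.4064−22.5792)=0.3695; B=V−Δ·S=-8.0230
Node (2,2) S=40.9600: V=(p*·9.6154+(1−p*)·4.3706)/1.04=6.4948; Δ=(9.6154−4.3706)/(52.4288−34.4064)=0.2910; B=V−Δ·S=-5.4251
Node (1,0) S=21.0000: V=(p*·1.9102+(1−p*)·0.0000)/1.04=0.8349; Δ=(1.9102−0.0000)/(26.8800−17.6400)=0.2067; B=V−Δ·S=-3.5066
Node (1,1) S=32.0000: V=(p*·6.4948+(1−p*)·1.9102)/1.04=3.8405; Δ=(6.4948−1.9102)/(40.9600−26.8800)=0.3256; B=V−Δ·S=-6.5790
Node (0,0) S=25.0000: V=(p*·3.8405+(1−p*)·0.8349)/1.04=2.1164; Δ=(3.8405−0.8349)/(32.0000−21.0000)=0.2732; B=V−Δ·S=-4.7145
The time-0 hedge costs 2.1164, which is the no-arbitrage price.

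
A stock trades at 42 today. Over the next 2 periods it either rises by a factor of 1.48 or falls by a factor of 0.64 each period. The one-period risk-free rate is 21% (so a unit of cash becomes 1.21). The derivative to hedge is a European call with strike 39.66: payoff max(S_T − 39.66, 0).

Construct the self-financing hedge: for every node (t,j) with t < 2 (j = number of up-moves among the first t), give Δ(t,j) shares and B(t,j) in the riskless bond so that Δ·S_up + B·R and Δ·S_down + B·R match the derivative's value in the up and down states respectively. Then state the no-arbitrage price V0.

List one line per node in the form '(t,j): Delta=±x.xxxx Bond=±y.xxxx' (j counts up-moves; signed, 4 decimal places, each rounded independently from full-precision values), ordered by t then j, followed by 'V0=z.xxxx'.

(0,0): Delta=0.8309 Bond=-18.4018
(1,0): Delta=0.0054 Bond=-0.0771
(1,1): Delta=1.0000 Bond=-32.7769
V0=16.4964

Since d<R<u, set p* = (R−d)/(u−d) = 0.6786; price each node as the discounted p*-expectation of its children.
Terminal values V(2,·): V(2,0)=0.0000, V(2,1)=0.1224, V(2,2)=52.3368
Node (1,0) S=26.8800: V=(p*·0.1224+(1−p*)·0.0000)/1.21=0.0686; Δ=(0.1224−0.0000)/(39.7824−17.2032)=0.0054; B=V−Δ·S=-0.0771
Node (1,1) S=62.1600: V=(p*·52.3368+(1−p*)·0.1224)/1.21=29.3831; Δ=(52.3368−0.1224)/(91.9968−39.7824)=1.0000; B=V−Δ·S=-32.7769
Node (0,0) S=42.0000: V=(p*·29.3831+(1−p*)·0.0686)/1.21=16.4964; Δ=(29.3831−0.0686)/(62.1600−26.8800)=0.8309; B=V−Δ·S=-18.4018
Check: Δ(0,0)·S0 + B(0,0) = 16.4964 = V0.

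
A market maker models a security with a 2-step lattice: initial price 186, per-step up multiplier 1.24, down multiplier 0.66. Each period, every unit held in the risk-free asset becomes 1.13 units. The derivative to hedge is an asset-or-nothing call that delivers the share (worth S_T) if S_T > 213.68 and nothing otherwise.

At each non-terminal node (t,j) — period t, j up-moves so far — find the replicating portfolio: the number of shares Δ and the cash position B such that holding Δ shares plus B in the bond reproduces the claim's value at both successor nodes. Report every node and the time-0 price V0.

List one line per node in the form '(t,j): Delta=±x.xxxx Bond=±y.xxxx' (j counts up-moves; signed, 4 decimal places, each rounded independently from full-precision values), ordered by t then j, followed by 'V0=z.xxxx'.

Risk-neutral probability p* = (R−d)/(u−d) = (1.13−0.66)/(1.24−0.66) = 0.8103.
Terminal values V(2,·): V(2,0)=0.0000, V(2,1)=0.0000, V(2,2)=285.9936
Node (1,0) S=122.7600: V=(p*·0.0000+(1−p*)·0.0000)/1.13=0.0000; Δ=(0.0000−0.0000)/(152.2224−81.0216)=0.0000; B=V−Δ·S=0.0000
Node (1,1) S=230.6400: V=(p*·285.9936+(1−p*)·0.0000)/1.13=205.0915; Δ=(285.9936−0.0000)/(285.9936−152.2224)=2.1379; B=V−Δ·S=-288.0009
Node (0,0) S=186.0000: V=(p*·205.0915+(1−p*)·0.0000)/1.13=147.0751; Δ=(205.0915−0.0000)/(230.6400−122.7600)=1.9011; B=V−Δ·S=-206.5310
Self-financing check: at every node Δ·S+B equals the discounted successor values.

(0,0): Delta=1.9011 Bond=-206.5310
(1,0): Delta=0.0000 Bond=0.0000
(1,1): Delta=2.1379 Bond=-288.0009
V0=147.0751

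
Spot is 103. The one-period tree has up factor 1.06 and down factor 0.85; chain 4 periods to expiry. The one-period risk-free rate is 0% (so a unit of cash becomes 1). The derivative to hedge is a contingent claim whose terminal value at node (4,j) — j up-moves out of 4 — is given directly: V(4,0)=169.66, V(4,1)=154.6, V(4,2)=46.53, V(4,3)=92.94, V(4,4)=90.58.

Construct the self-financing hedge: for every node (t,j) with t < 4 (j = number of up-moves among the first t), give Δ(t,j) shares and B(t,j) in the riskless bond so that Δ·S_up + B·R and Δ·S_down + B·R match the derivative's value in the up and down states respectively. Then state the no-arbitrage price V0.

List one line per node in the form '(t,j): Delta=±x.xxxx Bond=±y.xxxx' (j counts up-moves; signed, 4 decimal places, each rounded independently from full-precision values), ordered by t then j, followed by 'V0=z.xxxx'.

(0,0): Delta=0.0083 Bond=84.4900
(1,0): Delta=-1.1782 Bond=188.3672
(1,1): Delta=0.3889 Bond=42.9391
(2,0): Delta=-5.2148 Bond=488.7665
(2,1): Delta=0.1166 Bond=68.2075
(2,2): Delta=0.4762 Bond=32.8317
(3,0): Delta=-1.1337 Bond=230.6171
(3,1): Delta=-6.5239 Bond=592.0262
(3,2): Delta=2.2466 Bond=-141.3200
(3,3): Delta=-0.0916 Bond=102.4924
V0=85.3482

The replicating-portfolio and risk-neutral prices coincide; use p* = (1−0.85)/(1.06−0.85) = 0.7143 for the latter.
Payoff layer (t=4): V(4,0)=169.6600, V(4,1)=154.6000, V(4,2)=46.5300, V(4,3)=92.9400, V(4,4)=90.5800
(3,0): S=63.2549. Δ = (V_up−V_dn)/(S_up−S_dn) = (154.6000−169.6600)/(67.0502−53.7666) = -1.1337. V = [p*·154.6000 + (1−p*)·169.6600]/1 = 158.9029. B = V − Δ·S = 230.6171.
(3,1): S=78.8825. Δ = (V_up−V_dn)/(S_up−S_dn) = (46.5300−154.6000)/(83.6155−67.0502) = -6.5239. V = [p*·46.5300 + (1−p*)·154.6000]/1 = 77.4071. B = V − Δ·S = 592.0262.
(3,2): S=98.3712. Δ = (V_up−V_dn)/(S_up−S_dn) = (92.9400−46.5300)/(104.2735−83.6155) = 2.2466. V = [p*·92.9400 + (1−p*)·46.5300]/1 = 79.6800. B = V − Δ·S = -141.3200.
(3,3): S=122.6746. Δ = (V_up−V_dn)/(S_up−S_dn) = (90.5800−92.9400)/(130.0351−104.2735) = -0.0916. V = [p*·90.5800 + (1−p*)·92.9400]/1 = 91.2543. B = V − Δ·S = 102.4924.
(2,0): S=74.4175. Δ = (V_up−V_dn)/(S_up−S_dn) = (77.4071−158.9029)/(78.8825−63.2549) = -5.2148. V = [p*·77.4071 + (1−p*)·158.9029]/1 = 100.6916. B = V − Δ·S = 488.7665.
(2,1): S=92.8030. Δ = (V_up−V_dn)/(S_up−S_dn) = (79.6800−77.4071)/(98.3712−78.8825) = 0.1166. V = [p*·79.6800 + (1−p*)·77.4071]/1 = 79.0306. B = V − Δ·S = 68.2075.
(2,2): S=115.7308. Δ = (V_up−V_dn)/(S_up−S_dn) = (91.2543−79.6800)/(122.6746−98.3712) = 0.4762. V = [p*·91.2543 + (1−p*)·79.6800]/1 = 87.9473. B = V − Δ·S = 32.8317.
(1,0): S=87.5500. Δ = (V_up−V_dn)/(S_up−S_dn) = (79.0306−100.6916)/(92.8030−74.4175) = -1.1782. V = [p*·79.0306 + (1−p*)·100.6916]/1 = 85.2195. B = V − Δ·S = 188.3672.
(1,1): S=109.1800. Δ = (V_up−V_dn)/(S_up−S_dn) = (87.9473−79.0306)/(115.7308−92.8030) = 0.3889. V = [p*·87.9473 + (1−p*)·79.0306]/1 = 85.3997. B = V − Δ·S = 42.9391.
(0,0): S=103.0000. Δ = (V_up−V_dn)/(S_up−S_dn) = (85.3997−85.2195)/(109.1800−87.5500) = 0.0083. V = [p*·85.3997 + (1−p*)·85.2195]/1 = 85.3482. B = V − Δ·S = 84.4900.
Check: Δ(0,0)·S0 + B(0,0) = 85.3482 = V0.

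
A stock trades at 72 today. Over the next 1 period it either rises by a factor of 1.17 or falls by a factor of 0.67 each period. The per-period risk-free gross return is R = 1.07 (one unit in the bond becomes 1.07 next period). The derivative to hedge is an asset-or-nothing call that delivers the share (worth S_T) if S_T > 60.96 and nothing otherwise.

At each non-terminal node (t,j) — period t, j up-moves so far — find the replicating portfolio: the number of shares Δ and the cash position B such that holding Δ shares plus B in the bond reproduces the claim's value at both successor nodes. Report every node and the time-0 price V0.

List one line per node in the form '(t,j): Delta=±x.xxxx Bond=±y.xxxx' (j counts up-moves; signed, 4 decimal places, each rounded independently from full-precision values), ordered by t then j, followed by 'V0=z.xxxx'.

(0,0): Delta=2.3400 Bond=-105.4968
V0=62.9832

No-arbitrage ⇒ martingale measure with p* = (R−d)/(u−d) = 0.8000.
Terminal values V(1,·): V(1,0)=0.0000, V(1,1)=84.2400
  t=0,j=0: stock 72.0000 → up 84.2400 (V=84.2400), down 48.2400 (V=0.0000). Price 62.9832; hedge Δ=2.3400, bond B=-105.4968.
Self-financing check: at every node Δ·S+B equals the discounted successor values.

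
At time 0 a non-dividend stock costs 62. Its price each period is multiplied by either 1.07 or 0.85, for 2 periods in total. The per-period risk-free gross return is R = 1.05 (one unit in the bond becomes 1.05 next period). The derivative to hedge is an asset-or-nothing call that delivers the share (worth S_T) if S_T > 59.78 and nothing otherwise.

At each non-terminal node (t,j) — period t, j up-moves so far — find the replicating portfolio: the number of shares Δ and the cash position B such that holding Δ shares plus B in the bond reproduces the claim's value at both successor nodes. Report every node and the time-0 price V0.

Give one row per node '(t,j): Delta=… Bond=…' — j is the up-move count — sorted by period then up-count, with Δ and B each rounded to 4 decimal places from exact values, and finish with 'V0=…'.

(0,0): Delta=4.5057 Bond=-226.1436
(1,0): Delta=0.0000 Bond=0.0000
(1,1): Delta=4.8636 Bond=-261.1958
V0=53.2102

No-arbitrage ⇒ martingale measure with p* = (R−d)/(u−d) = 0.9091.
Terminal values V(2,·): V(2,0)=0.0000, V(2,1)=0.0000, V(2,2)=70.9838
Node (1,0) S=52.7000: V=(p*·0.0000+(1−p*)·0.0000)/1.05=0.0000; Δ=(0.0000−0.0000)/(56.3890−44.7950)=0.0000; B=V−Δ·S=0.0000
Node (1,1) S=66.3400: V=(p*·70.9838+(1−p*)·0.0000)/1.05=61.4578; Δ=(70.9838−0.0000)/(70.9838−56.3890)=4.8636; B=V−Δ·S=-261.1958
Node (0,0) S=62.0000: V=(p*·61.4578+(1−p*)·0.0000)/1.05=53.2102; Δ=(61.4578−0.0000)/(66.3400−52.7000)=4.5057; B=V−Δ·S=-226.1436
Root portfolio cost Δ·62+B reproduces V0=53.2102.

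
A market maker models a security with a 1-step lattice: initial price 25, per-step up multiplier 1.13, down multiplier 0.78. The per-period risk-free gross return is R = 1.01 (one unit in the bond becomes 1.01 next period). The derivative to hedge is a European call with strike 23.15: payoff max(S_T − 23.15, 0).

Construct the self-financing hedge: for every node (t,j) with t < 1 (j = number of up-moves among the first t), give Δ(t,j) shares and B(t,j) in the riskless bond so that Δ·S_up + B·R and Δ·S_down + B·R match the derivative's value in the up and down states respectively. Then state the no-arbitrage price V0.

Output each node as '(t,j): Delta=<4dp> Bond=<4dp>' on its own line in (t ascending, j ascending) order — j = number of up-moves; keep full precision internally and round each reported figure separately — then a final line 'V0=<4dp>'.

(0,0): Delta=0.5829 Bond=-11.2532
V0=3.3182

No-arbitrage ⇒ martingale measure with p* = (R−d)/(u−d) = 0.6571.
At expiry t=1: V(1,0)=0.0000, V(1,1)=5.1000
Node (0,0) S=25.0000: V=(p*·5.1000+(1−p*)·0.0000)/1.01=3.3182; Δ=(5.1000−0.0000)/(28.2500−19.5000)=0.5829; B=V−Δ·S=-11.2532
Check: Δ(0,0)·S0 + B(0,0) = 3.3182 = V0.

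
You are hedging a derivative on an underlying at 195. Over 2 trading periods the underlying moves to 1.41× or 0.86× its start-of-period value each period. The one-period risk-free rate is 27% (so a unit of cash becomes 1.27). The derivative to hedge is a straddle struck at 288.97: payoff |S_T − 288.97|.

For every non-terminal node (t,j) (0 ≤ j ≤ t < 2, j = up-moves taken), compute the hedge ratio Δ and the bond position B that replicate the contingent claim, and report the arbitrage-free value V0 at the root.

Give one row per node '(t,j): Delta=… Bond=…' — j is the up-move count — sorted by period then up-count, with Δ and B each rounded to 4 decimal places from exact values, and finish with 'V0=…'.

(0,0): Delta=0.0805 Bond=36.4899
(1,0): Delta=-1.0000 Bond=227.5354
(1,1): Delta=0.3055 Bond=-15.5288
V0=52.1798

No-arbitrage ⇒ martingale measure with p* = (R−d)/(u−d) = 0.7455.
At expiry t=2: V(2,0)=144.7480, V(2,1)=52.5130, V(2,2)=98.7095
Node (1,0) S=167.7000: V=(p*·52.5130+(1−p*)·144.7480)/1.27=59.8354; Δ=(52.5130−144.7480)/(236.4570−144.2220)=-1.0000; B=V−Δ·S=227.5354
Node (1,1) S=274.9500: V=(p*·98.7095+(1−p*)·52.5130)/1.27=68.4649; Δ=(98.7095−52.5130)/(387.6795−236.4570)=0.3055; B=V−Δ·S=-15.5288
Node (0,0) S=195.0000: V=(p*·68.4649+(1−p*)·59.8354)/1.27=52.1798; Δ=(68.4649−59.8354)/(274.9500−167.7000)=0.0805; B=V−Δ·S=36.4899
Each (Δ,B) replicates both successor values, so the strategy is self-financing and V0 is arbitrage-free.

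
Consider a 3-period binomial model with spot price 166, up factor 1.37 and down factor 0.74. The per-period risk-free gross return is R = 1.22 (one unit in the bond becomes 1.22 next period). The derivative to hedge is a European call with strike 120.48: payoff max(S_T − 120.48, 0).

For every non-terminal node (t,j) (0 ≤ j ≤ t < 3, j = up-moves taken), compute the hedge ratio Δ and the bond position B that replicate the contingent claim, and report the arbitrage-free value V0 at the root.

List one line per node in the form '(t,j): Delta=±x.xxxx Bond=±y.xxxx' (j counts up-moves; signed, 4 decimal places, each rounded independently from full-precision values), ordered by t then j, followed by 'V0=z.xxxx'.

Since d<R<u, set p* = (R−d)/(u−d) = 0.7619; price each node as the discounted p*-expectation of its children.
Terminal payoffs: V(3,0)=0.0000, V(3,1)=4.0552, V(3,2)=110.0784, V(3,3)=306.3646
  t=2,j=0: stock 90.9016 → up 124.5352 (V=4.0552), down 67.2672 (V=0.0000). Price 2.5325; hedge Δ=0.0708, bond B=-3.9043.
  t=2,j=1: stock 168.2908 → up 230.5584 (V=110.0784), down 124.5352 (V=4.0552). Price 69.5367; hedge Δ=1.0000, bond B=-98.7541.
  t=2,j=2: stock 311.5654 → up 426.8446 (V=306.3646), down 230.5584 (V=110.0784). Price 212.8113; hedge Δ=1.0000, bond B=-98.7541.
  t=1,j=0: stock 122.8400 → up 168.2908 (V=69.5367), down 90.9016 (V=2.5325). Price 43.9208; hedge Δ=0.8658, bond B=-62.4351.
  t=1,j=1: stock 227.4200 → up 311.5654 (V=212.8113), down 168.2908 (V=69.5367). Price 146.4740; hedge Δ=1.0000, bond B=-80.9460.
  t=0,j=0: stock 166.0000 → up 227.4200 (V=146.4740), down 122.8400 (V=43.9208). Price 100.0464; hedge Δ=0.9806, bond B=-62.7366.
Check: Δ(0,0)·S0 + B(0,0) = 100.0464 = V0.

(0,0): Delta=0.9806 Bond=-62.7366
(1,0): Delta=0.8658 Bond=-62.4351
(1,1): Delta=1.0000 Bond=-80.9460
(2,0): Delta=0.0708 Bond=-3.9043
(2,1): Delta=1.0000 Bond=-98.7541
(2,2): Delta=1.0000 Bond=-98.7541
V0=100.0464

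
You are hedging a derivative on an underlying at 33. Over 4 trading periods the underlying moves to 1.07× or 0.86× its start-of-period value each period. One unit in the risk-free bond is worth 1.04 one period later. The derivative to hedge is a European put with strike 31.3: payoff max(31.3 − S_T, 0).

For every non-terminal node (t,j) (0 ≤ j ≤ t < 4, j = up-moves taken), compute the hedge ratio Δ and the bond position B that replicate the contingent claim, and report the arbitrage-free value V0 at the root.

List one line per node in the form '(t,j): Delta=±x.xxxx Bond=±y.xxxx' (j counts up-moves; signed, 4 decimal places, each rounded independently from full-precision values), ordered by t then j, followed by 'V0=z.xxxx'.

(0,0): Delta=-0.1742 Bond=6.0854
(1,0): Delta=-0.6049 Bond=18.5529
(1,1): Delta=-0.1165 Bond=4.2914
(2,0): Delta=-1.0000 Bond=28.9386
(2,1): Delta=-0.5520 Bond=17.6878
(2,2): Delta=-0.0581 Bond=2.2589
(3,0): Delta=-1.0000 Bond=30.0962
(3,1): Delta=-1.0000 Bond=30.0962
(3,2): Delta=-0.4919 Bond=16.4451
(3,3): Delta=0.0000 Bond=0.0000
V0=0.3384

The replicating-portfolio and risk-neutral prices coincide; use p* = (1.04−0.86)/(1.07−0.86) = 0.8571 for the latter.
Payoff layer (t=4): V(4,0)=13.2487, V(4,1)=8.8409, V(4,2)=3.3567, V(4,3)=0.0000, V(4,4)=0.0000
  t=3,j=0: stock 20.9898 → up 22.4591 (V=8.8409), down 18.0513 (V=13.2487). Price 9.1063; hedge Δ=-1.0000, bond B=30.0962.
  t=3,j=1: stock 26.1153 → up 27.9433 (V=3.3567), down 22.4591 (V=8.8409). Price 3.9809; hedge Δ=-1.0000, bond B=30.0962.
  t=3,j=2: stock 32.4923 → up 34.7667 (V=0.0000), down 27.9433 (V=3.3567). Price 0.4611; hedge Δ=-0.4919, bond B=16.4451.
  t=3,j=3: stock 40.4264 → up 43.2563 (V=0.0000), down 34.7667 (V=0.0000). Price 0.0000; hedge Δ=0.0000, bond B=0.0000.
  t=2,j=0: stock 24.4068 → up 26.1153 (V=3.9809), down 20.9898 (V=9.1063). Price 4.5318; hedge Δ=-1.0000, bond B=28.9386.
  t=2,j=1: stock 30.3666 → up 32.4923 (V=0.4611), down 26.1153 (V=3.9809). Price 0.9268; hedge Δ=-0.5520, bond B=17.6878.
  t=2,j=2: stock 37.7817 → up 40.4264 (V=0.0000), down 32.4923 (V=0.4611). Price 0.0633; hedge Δ=-0.0581, bond B=2.2589.
  t=1,j=0: stock 28.3800 → up 30.3666 (V=0.9268), down 24.4068 (V=4.5318). Price 1.3864; hedge Δ=-0.6049, bond B=18.5529.
  t=1,j=1: stock 35.3100 → up 37.7817 (V=0.0633), down 30.3666 (V=0.9268). Price 0.1795; hedge Δ=-0.1165, bond B=4.2914.
  t=0,j=0: stock 33.0000 → up 35.3100 (V=0.1795), down 28.3800 (V=1.3864). Price 0.3384; hedge Δ=-0.1742, bond B=6.0854.
The time-0 hedge costs 0.3384, which is the no-arbitrage price.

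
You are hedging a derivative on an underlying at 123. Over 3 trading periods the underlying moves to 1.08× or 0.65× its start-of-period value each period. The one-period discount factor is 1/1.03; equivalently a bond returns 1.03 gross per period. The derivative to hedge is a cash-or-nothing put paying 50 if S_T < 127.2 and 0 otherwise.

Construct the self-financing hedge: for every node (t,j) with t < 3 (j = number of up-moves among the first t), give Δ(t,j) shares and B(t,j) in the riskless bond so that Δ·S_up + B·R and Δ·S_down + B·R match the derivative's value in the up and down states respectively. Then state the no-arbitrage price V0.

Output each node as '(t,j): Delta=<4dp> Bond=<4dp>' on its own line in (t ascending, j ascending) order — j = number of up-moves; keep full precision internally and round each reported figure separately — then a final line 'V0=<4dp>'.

Under the risk-neutral measure, an up-move has probability p* = (R−d)/(u−d) = 0.8837 and values discount at R = 1.03.
Terminal values V(3,·): V(3,0)=50.0000, V(3,1)=50.0000, V(3,2)=50.0000, V(3,3)=0.0000
  t=2,j=0: stock 51.9675 → up 56.1249 (V=50.0000), down 33.7789 (V=50.0000). Price 48.5437; hedge Δ=0.0000, bond B=48.5437.
  t=2,j=1: stock 86.3460 → up 93.2537 (V=50.0000), down 56.1249 (V=50.0000). Price 48.5437; hedge Δ=0.0000, bond B=48.5437.
  t=2,j=2: stock 143.4672 → up 154.9446 (V=0.0000), down 93.2537 (V=50.0000). Price 5.6446; hedge Δ=-0.8105, bond B=121.9237.
  t=1,j=0: stock 79.9500 → up 86.3460 (V=48.5437), down 51.9675 (V=48.5437). Price 47.1298; hedge Δ=0.0000, bond B=47.1298.
  t=1,j=1: stock 132.8400 → up 143.4672 (V=5.6446), down 86.3460 (V=48.5437). Price 10.3232; hedge Δ=-0.7510, bond B=110.0885.
  t=0,j=0: stock 123.0000 → up 132.8400 (V=10.3232), down 79.9500 (V=47.1298). Price 14.1777; hedge Δ=-0.6959, bond B=99.7745.
Root portfolio cost Δ·123+B reproduces V0=14.1777.

(0,0): Delta=-0.6959 Bond=99.7745
(1,0): Delta=0.0000 Bond=47.1298
(1,1): Delta=-0.7510 Bond=110.0885
(2,0): Delta=0.0000 Bond=48.5437
(2,1): Delta=0.0000 Bond=48.5437
(2,2): Delta=-0.8105 Bond=121.9237
V0=14.1777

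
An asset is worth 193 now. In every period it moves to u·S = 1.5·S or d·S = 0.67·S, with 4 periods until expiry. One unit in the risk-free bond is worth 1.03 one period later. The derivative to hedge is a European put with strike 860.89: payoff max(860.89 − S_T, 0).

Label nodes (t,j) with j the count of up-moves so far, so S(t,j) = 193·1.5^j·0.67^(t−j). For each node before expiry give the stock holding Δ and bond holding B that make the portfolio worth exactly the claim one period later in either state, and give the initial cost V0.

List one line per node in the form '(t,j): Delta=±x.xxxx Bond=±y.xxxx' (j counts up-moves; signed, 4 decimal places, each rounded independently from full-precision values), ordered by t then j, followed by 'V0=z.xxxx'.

Risk-neutral probability p* = (R−d)/(u−d) = (1.03−0.67)/(1.5−0.67) = 0.4337.
Terminal values V(4,·): V(4,0)=821.9983, V(4,1)=773.8191, V(4,2)=665.9552, V(4,3)=424.4687, V(4,4)=0.0000
(3,0): S=58.0473. Δ = (V_up−V_dn)/(S_up−S_dn) = (773.8191−821.9983)/(87.0709−38.8917) = -1.0000. V = [p*·773.8191 + (1−p*)·821.9983]/1.03 = 777.7683. B = V − Δ·S = 835.8155.
(3,1): S=129.9566. Δ = (V_up−V_dn)/(S_up−S_dn) = (665.9552−773.8191)/(194.9348−87.0709) = -1.0000. V = [p*·665.9552 + (1−p*)·773.8191]/1.03 = 705.8590. B = V − Δ·S = 835.8155.
(3,2): S=290.9475. Δ = (V_up−V_dn)/(S_up−S_dn) = (424.4687−665.9552)/(436.4212−194.9348) = -1.0000. V = [p*·424.4687 + (1−p*)·665.9552]/1.03 = 544.8680. B = V − Δ·S = 835.8155.
(3,3): S=651.3750. Δ = (V_up−V_dn)/(S_up−S_dn) = (0.0000−424.4687)/(977.0625−436.4213) = -0.7851. V = [p*·0.0000 + (1−p*)·424.4687]/1.03 = 233.3610. B = V − Δ·S = 744.7691.
(2,0): S=86.6377. Δ = (V_up−V_dn)/(S_up−S_dn) = (705.8590−777.7683)/(129.9566−58.0473) = -1.0000. V = [p*·705.8590 + (1−p*)·777.7683]/1.03 = 724.8337. B = V − Δ·S = 811.4714.
(2,1): S=193.9650. Δ = (V_up−V_dn)/(S_up−S_dn) = (544.8680−705.8590)/(290.9475−129.9566) = -1.0000. V = [p*·544.8680 + (1−p*)·705.8590]/1.03 = 617.5064. B = V − Δ·S = 811.4714.
(2,2): S=434.2500. Δ = (V_up−V_dn)/(S_up−S_dn) = (233.3610−544.8680)/(651.3750−290.9475) = -0.8643. V = [p*·233.3610 + (1−p*)·544.8680]/1.03 = 397.8219. B = V − Δ·S = 773.1316.
(1,0): S=129.3100. Δ = (V_up−V_dn)/(S_up−S_dn) = (617.5064−724.8337)/(193.9650−86.6377) = -1.0000. V = [p*·617.5064 + (1−p*)·724.8337]/1.03 = 658.5263. B = V − Δ·S = 787.8363.
(1,1): S=289.5000. Δ = (V_up−V_dn)/(S_up−S_dn) = (397.8219−617.5064)/(434.2500−193.9650) = -0.9143. V = [p*·397.8219 + (1−p*)·617.5064]/1.03 = 507.0112. B = V − Δ·S = 771.6913.
(0,0): S=193.0000. Δ = (V_up−V_dn)/(S_up−S_dn) = (507.0112−658.5263)/(289.5000−129.3100) = -0.9458. V = [p*·507.0112 + (1−p*)·658.5263]/1.03 = 575.5426. B = V − Δ·S = 758.0909.
Each (Δ,B) replicates both successor values, so the strategy is self-financing and V0 is arbitrage-free.

(0,0): Delta=-0.9458 Bond=758.0909
(1,0): Delta=-1.0000 Bond=787.8363
(1,1): Delta=-0.9143 Bond=771.6913
(2,0): Delta=-1.0000 Bond=811.4714
(2,1): Delta=-1.0000 Bond=811.4714
(2,2): Delta=-0.8643 Bond=773.1316
(3,0): Delta=-1.0000 Bond=835.8155
(3,1): Delta=-1.0000 Bond=835.8155
(3,2): Delta=-1.0000 Bond=835.8155
(3,3): Delta=-0.7851 Bond=744.7691
V0=575.5426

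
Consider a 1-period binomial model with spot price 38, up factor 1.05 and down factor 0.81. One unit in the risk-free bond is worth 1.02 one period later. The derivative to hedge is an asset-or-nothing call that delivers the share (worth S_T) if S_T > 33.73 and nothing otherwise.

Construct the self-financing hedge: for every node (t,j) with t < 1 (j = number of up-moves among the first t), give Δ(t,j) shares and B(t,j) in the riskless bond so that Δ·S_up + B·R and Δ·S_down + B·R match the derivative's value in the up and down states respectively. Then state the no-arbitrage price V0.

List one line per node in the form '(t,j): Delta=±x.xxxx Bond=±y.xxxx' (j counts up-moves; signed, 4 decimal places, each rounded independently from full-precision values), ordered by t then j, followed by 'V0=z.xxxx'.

(0,0): Delta=4.3750 Bond=-132.0221
V0=34.2279

Under the risk-neutral measure, an up-move has probability p* = (R−d)/(u−d) = 0.8750 and values discount at R = 1.02.
Terminal payoffs: V(1,0)=0.0000, V(1,1)=39.9000
  t=0,j=0: stock 38.0000 → up 39.9000 (V=39.9000), down 30.7800 (V=0.0000). Price 34.2279; hedge Δ=4.3750, bond B=-132.0221.
The time-0 hedge costs 34.2279, which is the no-arbitrage price.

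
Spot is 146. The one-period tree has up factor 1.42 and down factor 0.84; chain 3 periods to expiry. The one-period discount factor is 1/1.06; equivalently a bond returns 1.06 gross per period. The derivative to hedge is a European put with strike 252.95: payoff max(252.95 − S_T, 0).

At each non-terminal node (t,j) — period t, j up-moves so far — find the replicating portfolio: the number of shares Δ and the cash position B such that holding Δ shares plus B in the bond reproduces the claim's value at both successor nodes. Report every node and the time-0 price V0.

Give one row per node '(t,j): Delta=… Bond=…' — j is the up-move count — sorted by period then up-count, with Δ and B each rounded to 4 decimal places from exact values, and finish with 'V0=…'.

(0,0): Delta=-0.7504 Bond=183.4986
(1,0): Delta=-1.0000 Bond=225.1246
(1,1): Delta=-0.5087 Bond=144.4094
(2,0): Delta=-1.0000 Bond=238.6321
(2,1): Delta=-1.0000 Bond=238.6321
(2,2): Delta=-0.0331 Bond=13.0699
V0=73.9463

Under the risk-neutral measure, an up-move has probability p* = (R−d)/(u−d) = 0.3793 and values discount at R = 1.06.
Terminal payoffs: V(3,0)=166.4152, V(3,1)=106.6650, V(3,2)=5.6587, V(3,3)=0.0000
  t=2,j=0: stock 103.0176 → up 146.2850 (V=106.6650), down 86.5348 (V=166.4152). Price 135.6145; hedge Δ=-1.0000, bond B=238.6321.
  t=2,j=1: stock 174.1488 → up 247.2913 (V=5.6587), down 146.2850 (V=106.6650). Price 64.4833; hedge Δ=-1.0000, bond B=238.6321.
  t=2,j=2: stock 294.3944 → up 418.0400 (V=0.0000), down 247.2913 (V=5.6587). Price 3.3135; hedge Δ=-0.0331, bond B=13.0699.
  t=1,j=0: stock 122.6400 → up 174.1488 (V=64.4833), down 103.0176 (V=135.6145). Price 102.4846; hedge Δ=-1.0000, bond B=225.1246.
  t=1,j=1: stock 207.3200 → up 294.3944 (V=3.3135), down 174.1488 (V=64.4833). Price 38.9443; hedge Δ=-0.5087, bond B=144.4094.
  t=0,j=0: stock 146.0000 → up 207.3200 (V=38.9443), down 122.6400 (V=102.4846). Price 73.9463; hedge Δ=-0.7504, bond B=183.4986.
Check: Δ(0,0)·S0 + B(0,0) = 73.9463 = V0.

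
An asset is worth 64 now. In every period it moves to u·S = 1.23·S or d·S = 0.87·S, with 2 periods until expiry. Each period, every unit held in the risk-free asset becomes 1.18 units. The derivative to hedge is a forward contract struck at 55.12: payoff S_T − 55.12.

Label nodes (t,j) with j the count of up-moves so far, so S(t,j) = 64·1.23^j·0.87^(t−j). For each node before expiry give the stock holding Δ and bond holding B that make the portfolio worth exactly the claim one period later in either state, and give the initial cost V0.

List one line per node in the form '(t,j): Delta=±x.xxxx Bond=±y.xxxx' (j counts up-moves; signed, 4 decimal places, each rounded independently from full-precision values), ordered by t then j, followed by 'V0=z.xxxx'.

No-arbitrage ⇒ martingale measure with p* = (R−d)/(u−d) = 0.8611.
Terminal values V(2,·): V(2,0)=-6.6784, V(2,1)=13.3664, V(2,2)=41.7056
(1,0): S=55.6800. Δ = (V_up−V_dn)/(S_up−S_dn) = (13.3664−-6.6784)/(68.4864−48.4416) = 1.0000. V = [p*·13.3664 + (1−p*)·-6.6784]/1.18 = 8.9681. B = V − Δ·S = -46.7119.
(1,1): S=78.7200. Δ = (V_up−V_dn)/(S_up−S_dn) = (41.7056−13.3664)/(96.8256−68.4864) = 1.0000. V = [p*·41.7056 + (1−p*)·13.3664]/1.18 = 32.0081. B = V − Δ·S = -46.7119.
(0,0): S=64.0000. Δ = (V_up−V_dn)/(S_up−S_dn) = (32.0081−8.9681)/(78.7200−55.6800) = 1.0000. V = [p*·32.0081 + (1−p*)·8.9681]/1.18 = 24.4137. B = V − Δ·S = -39.5863.
Root portfolio cost Δ·64+B reproduces V0=24.4137.

(0,0): Delta=1.0000 Bond=-39.5863
(1,0): Delta=1.0000 Bond=-46.7119
(1,1): Delta=1.0000 Bond=-46.7119
V0=24.4137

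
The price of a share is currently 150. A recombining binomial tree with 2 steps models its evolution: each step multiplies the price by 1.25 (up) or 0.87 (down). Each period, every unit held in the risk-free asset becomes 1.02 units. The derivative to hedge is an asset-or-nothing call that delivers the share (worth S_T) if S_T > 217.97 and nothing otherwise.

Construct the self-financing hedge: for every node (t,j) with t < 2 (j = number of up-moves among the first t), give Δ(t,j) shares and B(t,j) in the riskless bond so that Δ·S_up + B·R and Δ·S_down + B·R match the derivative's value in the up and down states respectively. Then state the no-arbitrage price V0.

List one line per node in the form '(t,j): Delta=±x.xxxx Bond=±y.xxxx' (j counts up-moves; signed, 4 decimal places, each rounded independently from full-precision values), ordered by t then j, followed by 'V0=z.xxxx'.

Risk-neutral probability p* = (R−d)/(u−d) = (1.02−0.87)/(1.25−0.87) = 0.3947.
At expiry t=2: V(2,0)=0.0000, V(2,1)=0.0000, V(2,2)=234.3750
Node (1,0) S=130.5000: V=(p*·0.0000+(1−p*)·0.0000)/1.02=0.0000; Δ=(0.0000−0.0000)/(163.1250−113.5350)=0.0000; B=V−Δ·S=0.0000
Node (1,1) S=187.5000: V=(p*·234.3750+(1−p*)·0.0000)/1.02=90.7024; Δ=(234.3750−0.0000)/(234.3750−163.1250)=3.2895; B=V−Δ·S=-526.0739
Node (0,0) S=150.0000: V=(p*·90.7024+(1−p*)·0.0000)/1.02=35.1015; Δ=(90.7024−0.0000)/(187.5000−130.5000)=1.5913; B=V−Δ·S=-203.5890
Check: Δ(0,0)·S0 + B(0,0) = 35.1015 = V0.

(0,0): Delta=1.5913 Bond=-203.5890
(1,0): Delta=0.0000 Bond=0.0000
(1,1): Delta=3.2895 Bond=-526.0739
V0=35.1015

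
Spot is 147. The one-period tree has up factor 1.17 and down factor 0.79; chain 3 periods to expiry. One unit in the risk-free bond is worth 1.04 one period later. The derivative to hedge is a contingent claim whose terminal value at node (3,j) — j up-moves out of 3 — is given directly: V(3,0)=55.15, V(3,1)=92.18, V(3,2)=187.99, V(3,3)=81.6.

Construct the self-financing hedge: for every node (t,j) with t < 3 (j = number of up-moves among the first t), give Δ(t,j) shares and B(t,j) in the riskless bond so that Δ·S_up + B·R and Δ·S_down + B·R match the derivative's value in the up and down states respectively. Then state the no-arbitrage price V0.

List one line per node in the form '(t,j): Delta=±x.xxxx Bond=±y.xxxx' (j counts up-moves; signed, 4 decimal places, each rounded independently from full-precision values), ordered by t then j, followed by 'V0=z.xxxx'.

The replicating-portfolio and risk-neutral prices coincide; use p* = (1.04−0.79)/(1.17−0.79) = 0.6579 for the latter.
Terminal values V(3,·): V(3,0)=55.1500, V(3,1)=92.1800, V(3,2)=187.9900, V(3,3)=81.6000
  t=2,j=0: stock 91.7427 → up 107.3390 (V=92.1800), down 72.4767 (V=55.1500). Price 76.4537; hedge Δ=1.0622, bond B=-20.9937.
  t=2,j=1: stock 135.8721 → up 158.9704 (V=187.9900), down 107.3390 (V=92.1800). Price 149.2432; hedge Δ=1.8557, bond B=-102.8884.
  t=2,j=2: stock 201.2283 → up 235.4371 (V=81.6000), down 158.9704 (V=187.9900). Price 113.4582; hedge Δ=-1.3913, bond B=393.4319.
  t=1,j=0: stock 116.1300 → up 135.8721 (V=149.2432), down 91.7427 (V=76.4537). Price 119.5591; hedge Δ=1.6495, bond B=-71.9921.
  t=1,j=1: stock 171.9900 → up 201.2283 (V=113.4582), down 135.8721 (V=149.2432). Price 120.8658; hedge Δ=-0.5475, bond B=215.0367.
  t=0,j=0: stock 147.0000 → up 171.9900 (V=120.8658), down 116.1300 (V=119.5591). Price 115.7873; hedge Δ=0.0234, bond B=112.3487.
Self-financing check: at every node Δ·S+B equals the discounted successor values.

(0,0): Delta=0.0234 Bond=112.3487
(1,0): Delta=1.6495 Bond=-71.9921
(1,1): Delta=-0.5475 Bond=215.0367
(2,0): Delta=1.0622 Bond=-20.9937
(2,1): Delta=1.8557 Bond=-102.8884
(2,2): Delta=-1.3913 Bond=393.4319
V0=115.7873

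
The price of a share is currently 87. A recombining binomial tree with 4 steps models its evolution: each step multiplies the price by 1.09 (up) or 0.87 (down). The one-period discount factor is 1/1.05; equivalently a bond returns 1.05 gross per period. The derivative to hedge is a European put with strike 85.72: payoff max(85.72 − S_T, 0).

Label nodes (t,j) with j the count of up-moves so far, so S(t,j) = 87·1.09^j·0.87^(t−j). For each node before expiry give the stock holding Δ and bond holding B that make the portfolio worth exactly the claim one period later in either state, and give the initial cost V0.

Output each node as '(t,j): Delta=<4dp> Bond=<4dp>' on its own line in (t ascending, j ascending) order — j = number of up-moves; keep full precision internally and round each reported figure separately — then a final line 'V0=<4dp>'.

Under the risk-neutral measure, an up-move has probability p* = (R−d)/(u−d) = 0.8182 and values discount at R = 1.05.
At expiry t=4: V(4,0)=35.8779, V(4,1)=23.2742, V(4,2)=7.4833, V(4,3)=0.0000, V(4,4)=0.0000
(3,0): S=57.2898. Δ = (V_up−V_dn)/(S_up−S_dn) = (23.2742−35.8779)/(62.4458−49.8421) = -1.0000. V = [p*·23.2742 + (1−p*)·35.8779]/1.05 = 24.3483. B = V − Δ·S = 81.6381.
(3,1): S=71.7768. Δ = (V_up−V_dn)/(S_up−S_dn) = (7.4833−23.2742)/(78.2367−62.4458) = -1.0000. V = [p*·7.4833 + (1−p*)·23.2742]/1.05 = 9.8613. B = V − Δ·S = 81.6381.
(3,2): S=89.9273. Δ = (V_up−V_dn)/(S_up−S_dn) = (0.0000−7.4833)/(98.0207−78.2367) = -0.3782. V = [p*·0.0000 + (1−p*)·7.4833]/1.05 = 1.2958. B = V − Δ·S = 35.3106.
(3,3): S=112.6675. Δ = (V_up−V_dn)/(S_up−S_dn) = (0.0000−0.0000)/(122.8076−98.0207) = 0.0000. V = [p*·0.0000 + (1−p*)·0.0000]/1.05 = 0.0000. B = V − Δ·S = 0.0000.
(2,0): S=65.8503. Δ = (V_up−V_dn)/(S_up−S_dn) = (9.8613−24.3483)/(71.7768−57.2898) = -1.0000. V = [p*·9.8613 + (1−p*)·24.3483]/1.05 = 11.9003. B = V − Δ·S = 77.7506.
(2,1): S=82.5021. Δ = (V_up−V_dn)/(S_up−S_dn) = (1.2958−9.8613)/(89.9273−71.7768) = -0.4719. V = [p*·1.2958 + (1−p*)·9.8613]/1.05 = 2.7173. B = V − Δ·S = 41.6512.
(2,2): S=103.3647. Δ = (V_up−V_dn)/(S_up−S_dn) = (0.0000−1.2958)/(112.6675−89.9273) = -0.0570. V = [p*·0.0000 + (1−p*)·1.2958]/1.05 = 0.2244. B = V − Δ·S = 6.1144.
(1,0): S=75.6900. Δ = (V_up−V_dn)/(S_up−S_dn) = (2.7173−11.9003)/(82.5021−65.8503) = -0.5515. V = [p*·2.7173 + (1−p*)·11.9003]/1.05 = 4.1780. B = V − Δ·S = 45.9188.
(1,1): S=94.8300. Δ = (V_up−V_dn)/(S_up−S_dn) = (0.2244−2.7173)/(103.3647−82.5021) = -0.1195. V = [p*·0.2244 + (1−p*)·2.7173]/1.05 = 0.6454. B = V − Δ·S = 11.9768.
(0,0): S=87.0000. Δ = (V_up−V_dn)/(S_up−S_dn) = (0.6454−4.1780)/(94.8300−75.6900) = -0.1846. V = [p*·0.6454 + (1−p*)·4.1780]/1.05 = 1.2264. B = V − Δ·S = 17.2839.
Self-financing check: at every node Δ·S+B equals the discounted successor values.

(0,0): Delta=-0.1846 Bond=17.2839
(1,0): Delta=-0.5515 Bond=45.9188
(1,1): Delta=-0.1195 Bond=11.9768
(2,0): Delta=-1.0000 Bond=77.7506
(2,1): Delta=-0.4719 Bond=41.6512
(2,2): Delta=-0.0570 Bond=6.1144
(3,0): Delta=-1.0000 Bond=81.6381
(3,1): Delta=-1.0000 Bond=81.6381
(3,2): Delta=-0.3782 Bond=35.3106
(3,3): Delta=0.0000 Bond=0.0000
V0=1.2264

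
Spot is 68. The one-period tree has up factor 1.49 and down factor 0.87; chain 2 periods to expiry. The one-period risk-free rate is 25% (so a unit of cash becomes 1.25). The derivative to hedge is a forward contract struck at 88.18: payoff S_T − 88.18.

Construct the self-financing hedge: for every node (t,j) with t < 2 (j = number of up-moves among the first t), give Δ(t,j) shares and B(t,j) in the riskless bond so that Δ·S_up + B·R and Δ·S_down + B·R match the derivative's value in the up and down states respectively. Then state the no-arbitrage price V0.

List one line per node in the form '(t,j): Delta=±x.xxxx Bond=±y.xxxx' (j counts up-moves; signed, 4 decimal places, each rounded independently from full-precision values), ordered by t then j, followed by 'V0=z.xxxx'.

(0,0): Delta=1.0000 Bond=-56.4352
(1,0): Delta=1.0000 Bond=-70.5440
(1,1): Delta=1.0000 Bond=-70.5440
V0=11.5648

Since d<R<u, set p* = (R−d)/(u−d) = 0.6129; price each node as the discounted p*-expectation of its children.
Terminal payoffs: V(2,0)=-36.7108, V(2,1)=-0.0316, V(2,2)=62.7868
  t=1,j=0: stock 59.1600 → up 88.1484 (V=-0.0316), down 51.4692 (V=-36.7108). Price -11.3840; hedge Δ=1.0000, bond B=-70.5440.
  t=1,j=1: stock 101.3200 → up 150.9668 (V=62.7868), down 88.1484 (V=-0.0316). Price 30.7760; hedge Δ=1.0000, bond B=-70.5440.
  t=0,j=0: stock 68.0000 → up 101.3200 (V=30.7760), down 59.1600 (V=-11.3840). Price 11.5648; hedge Δ=1.0000, bond B=-56.4352.
Self-financing check: at every node Δ·S+B equals the discounted successor values.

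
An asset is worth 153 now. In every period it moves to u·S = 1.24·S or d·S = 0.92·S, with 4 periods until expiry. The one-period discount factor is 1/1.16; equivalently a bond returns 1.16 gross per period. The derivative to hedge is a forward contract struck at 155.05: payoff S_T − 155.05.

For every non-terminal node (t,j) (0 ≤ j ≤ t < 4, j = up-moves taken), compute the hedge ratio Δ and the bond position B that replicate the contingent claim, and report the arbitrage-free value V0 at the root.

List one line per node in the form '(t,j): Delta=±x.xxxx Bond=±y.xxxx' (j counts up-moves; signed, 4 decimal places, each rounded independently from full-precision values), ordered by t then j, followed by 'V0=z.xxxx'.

Under the risk-neutral measure, an up-move has probability p* = (R−d)/(u−d) = 0.7500 and values discount at R = 1.16.
Terminal values V(4,·): V(4,0)=-45.4419, V(4,1)=-7.3173, V(4,2)=44.0680, V(4,3)=113.3264, V(4,4)=206.6747
  t=3,j=0: stock 119.1393 → up 147.7327 (V=-7.3173), down 109.6081 (V=-45.4419). Price -14.5245; hedge Δ=1.0000, bond B=-133.6638.
  t=3,j=1: stock 160.5790 → up 199.1180 (V=44.0680), down 147.7327 (V=-7.3173). Price 26.9152; hedge Δ=1.0000, bond B=-133.6638.
  t=3,j=2: stock 216.4326 → up 268.3764 (V=113.3264), down 199.1180 (V=44.0680). Price 82.7688; hedge Δ=1.0000, bond B=-133.6638.
  t=3,j=3: stock 291.7135 → up 361.7247 (V=206.6747), down 268.3764 (V=113.3264). Price 158.0497; hedge Δ=1.0000, bond B=-133.6638.
  t=2,j=0: stock 129.4992 → up 160.5790 (V=26.9152), down 119.1393 (V=-14.5245). Price 14.2718; hedge Δ=1.0000, bond B=-115.2274.
  t=2,j=1: stock 174.5424 → up 216.4326 (V=82.7688), down 160.5790 (V=26.9152). Price 59.3150; hedge Δ=1.0000, bond B=-115.2274.
  t=2,j=2: stock 235.2528 → up 291.7135 (V=158.0497), down 216.4326 (V=82.7688). Price 120.0254; hedge Δ=1.0000, bond B=-115.2274.
  t=1,j=0: stock 140.7600 → up 174.5424 (V=59.3150), down 129.4992 (V=14.2718). Price 41.4260; hedge Δ=1.0000, bond B=-99.3340.
  t=1,j=1: stock 189.7200 → up 235.2528 (V=120.0254), down 174.5424 (V=59.3150). Price 90.3860; hedge Δ=1.0000, bond B=-99.3340.
  t=0,j=0: stock 153.0000 → up 189.7200 (V=90.3860), down 140.7600 (V=41.4260). Price 67.3673; hedge Δ=1.0000, bond B=-85.6327.
The time-0 hedge costs 67.3673, which is the no-arbitrage price.

(0,0): Delta=1.0000 Bond=-85.6327
(1,0): Delta=1.0000 Bond=-99.3340
(1,1): Delta=1.0000 Bond=-99.3340
(2,0): Delta=1.0000 Bond=-115.2274
(2,1): Delta=1.0000 Bond=-115.2274
(2,2): Delta=1.0000 Bond=-115.2274
(3,0): Delta=1.0000 Bond=-133.6638
(3,1): Delta=1.0000 Bond=-133.6638
(3,2): Delta=1.0000 Bond=-133.6638
(3,3): Delta=1.0000 Bond=-133.6638
V0=67.3673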